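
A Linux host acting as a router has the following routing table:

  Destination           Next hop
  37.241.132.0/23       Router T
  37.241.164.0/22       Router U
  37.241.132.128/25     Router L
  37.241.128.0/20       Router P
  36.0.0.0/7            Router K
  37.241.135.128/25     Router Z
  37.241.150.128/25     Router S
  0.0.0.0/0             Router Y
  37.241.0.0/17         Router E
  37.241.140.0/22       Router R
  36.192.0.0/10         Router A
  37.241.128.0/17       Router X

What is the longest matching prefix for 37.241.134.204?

Entries matching 37.241.134.204:
  0.0.0.0/0 (default, matches everything)
  36.0.0.0/7 (36.0.0.0 - 37.255.255.255)
  37.241.128.0/17 (37.241.128.0 - 37.241.255.255)
  37.241.128.0/20 (37.241.128.0 - 37.241.143.255)
Most specific is 37.241.128.0/20.

37.241.128.0/20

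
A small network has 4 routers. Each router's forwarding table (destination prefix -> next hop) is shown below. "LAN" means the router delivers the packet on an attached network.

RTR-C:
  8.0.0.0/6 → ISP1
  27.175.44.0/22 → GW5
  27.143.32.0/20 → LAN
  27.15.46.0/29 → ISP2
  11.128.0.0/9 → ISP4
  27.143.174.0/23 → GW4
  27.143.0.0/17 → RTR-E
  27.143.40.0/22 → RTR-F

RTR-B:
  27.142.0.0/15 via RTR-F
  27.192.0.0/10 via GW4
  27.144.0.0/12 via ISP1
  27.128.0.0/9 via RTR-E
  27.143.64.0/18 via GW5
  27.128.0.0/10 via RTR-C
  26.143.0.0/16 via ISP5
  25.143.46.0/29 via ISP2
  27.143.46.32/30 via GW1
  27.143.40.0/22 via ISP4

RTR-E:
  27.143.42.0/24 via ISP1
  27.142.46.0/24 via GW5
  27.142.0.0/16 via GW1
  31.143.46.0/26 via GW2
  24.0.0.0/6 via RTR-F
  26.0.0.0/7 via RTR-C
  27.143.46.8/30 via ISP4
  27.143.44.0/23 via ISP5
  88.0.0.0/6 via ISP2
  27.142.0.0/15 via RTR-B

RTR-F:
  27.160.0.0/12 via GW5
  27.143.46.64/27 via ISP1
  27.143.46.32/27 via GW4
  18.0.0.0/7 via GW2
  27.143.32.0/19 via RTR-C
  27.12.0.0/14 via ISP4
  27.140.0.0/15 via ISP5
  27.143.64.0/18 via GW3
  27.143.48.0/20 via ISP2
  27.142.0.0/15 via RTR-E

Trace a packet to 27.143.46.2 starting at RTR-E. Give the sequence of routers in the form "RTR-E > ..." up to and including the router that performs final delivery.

At RTR-E: longest match for 27.143.46.2 is 27.142.0.0/15 -> RTR-B
At RTR-B: longest match for 27.143.46.2 is 27.142.0.0/15 -> RTR-F
At RTR-F: longest match for 27.143.46.2 is 27.143.32.0/19 -> RTR-C
At RTR-C: longest match for 27.143.46.2 is 27.143.32.0/20 -> LAN

RTR-E > RTR-B > RTR-F > RTR-C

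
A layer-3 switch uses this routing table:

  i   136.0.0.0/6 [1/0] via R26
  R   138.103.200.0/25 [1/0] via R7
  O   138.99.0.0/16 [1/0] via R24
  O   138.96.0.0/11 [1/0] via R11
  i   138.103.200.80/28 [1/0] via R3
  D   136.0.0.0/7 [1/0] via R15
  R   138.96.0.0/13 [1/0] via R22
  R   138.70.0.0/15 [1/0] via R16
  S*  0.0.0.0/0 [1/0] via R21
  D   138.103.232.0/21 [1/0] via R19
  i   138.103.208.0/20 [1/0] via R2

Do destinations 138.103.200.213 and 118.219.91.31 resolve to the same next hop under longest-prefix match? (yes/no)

no

138.103.200.213: longest match 138.96.0.0/13 -> R22
118.219.91.31: longest match 0.0.0.0/0 -> R21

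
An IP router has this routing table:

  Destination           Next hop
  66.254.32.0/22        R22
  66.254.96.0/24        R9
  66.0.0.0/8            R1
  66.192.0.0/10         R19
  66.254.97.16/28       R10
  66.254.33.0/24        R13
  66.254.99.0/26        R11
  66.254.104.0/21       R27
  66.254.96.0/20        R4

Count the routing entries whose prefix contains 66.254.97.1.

Prefixes containing 66.254.97.1:
  66.0.0.0/8 (66.0.0.0 - 66.255.255.255)
  66.192.0.0/10 (66.192.0.0 - 66.255.255.255)
  66.254.96.0/20 (66.254.96.0 - 66.254.111.255)
Total matching entries: 3.

3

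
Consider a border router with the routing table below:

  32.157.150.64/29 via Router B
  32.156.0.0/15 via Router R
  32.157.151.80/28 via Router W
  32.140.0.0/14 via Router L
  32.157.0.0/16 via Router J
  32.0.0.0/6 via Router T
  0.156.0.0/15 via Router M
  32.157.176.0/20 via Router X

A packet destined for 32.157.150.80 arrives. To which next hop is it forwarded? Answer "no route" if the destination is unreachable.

Routes whose prefix contains 32.157.150.80:
  32.0.0.0/6 (32.0.0.0 - 35.255.255.255) -> Router T
  32.156.0.0/15 (32.156.0.0 - 32.157.255.255) -> Router R
  32.157.0.0/16 (32.157.0.0 - 32.157.255.255) -> Router J
More-specific entries that do NOT match:
  32.157.150.64/29 (32.157.150.64 - 32.157.150.71) does not contain 32.157.150.80
  32.157.151.80/28 (32.157.151.80 - 32.157.151.95) does not contain 32.157.150.80
  32.157.176.0/20 (32.157.176.0 - 32.157.191.255) does not contain 32.157.150.80
Longest matching prefix is /16 -> next hop Router J.

Router J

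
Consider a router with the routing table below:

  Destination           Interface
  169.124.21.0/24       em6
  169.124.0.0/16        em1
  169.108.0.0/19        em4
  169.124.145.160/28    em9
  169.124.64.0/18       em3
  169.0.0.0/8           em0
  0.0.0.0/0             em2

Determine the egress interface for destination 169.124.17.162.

Routes whose prefix contains 169.124.17.162:
  0.0.0.0/0 (default, matches everything) -> em2
  169.0.0.0/8 (169.0.0.0 - 169.255.255.255) -> em0
  169.124.0.0/16 (169.124.0.0 - 169.124.255.255) -> em1
More-specific entries that do NOT match:
  169.124.145.160/28 (169.124.145.160 - 169.124.145.175) does not contain 169.124.17.162
  169.124.21.0/24 (169.124.21.0 - 169.124.21.255) does not contain 169.124.17.162
  169.108.0.0/19 (169.108.0.0 - 169.108.31.255) does not contain 169.124.17.162
  169.124.64.0/18 (169.124.64.0 - 169.124.127.255) does not contain 169.124.17.162
Longest matching prefix is /16 -> interface em1.

em1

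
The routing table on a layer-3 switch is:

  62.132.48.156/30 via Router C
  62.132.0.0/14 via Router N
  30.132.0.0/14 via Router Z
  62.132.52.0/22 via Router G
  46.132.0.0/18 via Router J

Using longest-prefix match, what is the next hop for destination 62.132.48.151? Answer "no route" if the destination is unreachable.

Router N

Routes whose prefix contains 62.132.48.151:
  62.132.0.0/14 (62.132.0.0 - 62.135.255.255) -> Router N
More-specific entries that do NOT match:
  62.132.48.156/30 (62.132.48.156 - 62.132.48.159) does not contain 62.132.48.151
  62.132.52.0/22 (62.132.52.0 - 62.132.55.255) does not contain 62.132.48.151
  46.132.0.0/18 (46.132.0.0 - 46.132.63.255) does not contain 62.132.48.151
Longest matching prefix is /14 -> next hop Router N.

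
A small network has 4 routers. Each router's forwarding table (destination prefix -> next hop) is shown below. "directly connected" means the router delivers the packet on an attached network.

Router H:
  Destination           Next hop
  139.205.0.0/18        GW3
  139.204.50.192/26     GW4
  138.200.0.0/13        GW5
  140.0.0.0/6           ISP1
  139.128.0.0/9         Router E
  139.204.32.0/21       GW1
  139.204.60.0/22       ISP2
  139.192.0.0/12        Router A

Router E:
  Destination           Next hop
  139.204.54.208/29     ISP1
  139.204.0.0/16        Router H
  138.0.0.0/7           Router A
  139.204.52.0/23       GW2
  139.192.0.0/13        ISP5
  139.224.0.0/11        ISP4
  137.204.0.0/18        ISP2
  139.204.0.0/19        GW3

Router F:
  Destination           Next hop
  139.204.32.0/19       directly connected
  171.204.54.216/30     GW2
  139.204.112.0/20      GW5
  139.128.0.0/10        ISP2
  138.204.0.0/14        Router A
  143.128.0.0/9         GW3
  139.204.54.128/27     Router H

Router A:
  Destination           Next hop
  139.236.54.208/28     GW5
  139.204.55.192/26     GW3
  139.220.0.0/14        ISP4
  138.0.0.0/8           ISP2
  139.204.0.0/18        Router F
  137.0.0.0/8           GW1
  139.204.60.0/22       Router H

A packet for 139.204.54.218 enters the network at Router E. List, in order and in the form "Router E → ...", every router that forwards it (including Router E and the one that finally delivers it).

At Router E: longest match for 139.204.54.218 is 139.204.0.0/16 -> Router H
At Router H: longest match for 139.204.54.218 is 139.192.0.0/12 -> Router A
At Router A: longest match for 139.204.54.218 is 139.204.0.0/18 -> Router F
At Router F: longest match for 139.204.54.218 is 139.204.32.0/19 -> directly connected

Router E → Router H → Router A → Router F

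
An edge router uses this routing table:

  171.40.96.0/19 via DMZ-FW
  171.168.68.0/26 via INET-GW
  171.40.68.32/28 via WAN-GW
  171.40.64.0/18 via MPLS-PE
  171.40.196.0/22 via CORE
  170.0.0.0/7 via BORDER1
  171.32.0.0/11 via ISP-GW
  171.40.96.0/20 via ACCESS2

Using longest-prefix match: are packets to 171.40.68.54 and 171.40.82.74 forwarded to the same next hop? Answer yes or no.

yes

171.40.68.54: longest match 171.40.64.0/18 -> MPLS-PE
171.40.82.74: longest match 171.40.64.0/18 -> MPLS-PE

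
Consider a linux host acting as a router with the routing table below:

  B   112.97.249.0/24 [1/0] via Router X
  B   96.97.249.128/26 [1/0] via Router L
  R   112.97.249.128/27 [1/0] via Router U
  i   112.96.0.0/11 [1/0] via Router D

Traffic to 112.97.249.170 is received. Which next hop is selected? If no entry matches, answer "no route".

Router X

Routes whose prefix contains 112.97.249.170:
  112.96.0.0/11 (112.96.0.0 - 112.127.255.255) -> Router D
  112.97.249.0/24 (112.97.249.0 - 112.97.249.255) -> Router X
More-specific entries that do NOT match:
  112.97.249.128/27 (112.97.249.128 - 112.97.249.159) does not contain 112.97.249.170
  96.97.249.128/26 (96.97.249.128 - 96.97.249.191) does not contain 112.97.249.170
Longest matching prefix is /24 -> next hop Router X.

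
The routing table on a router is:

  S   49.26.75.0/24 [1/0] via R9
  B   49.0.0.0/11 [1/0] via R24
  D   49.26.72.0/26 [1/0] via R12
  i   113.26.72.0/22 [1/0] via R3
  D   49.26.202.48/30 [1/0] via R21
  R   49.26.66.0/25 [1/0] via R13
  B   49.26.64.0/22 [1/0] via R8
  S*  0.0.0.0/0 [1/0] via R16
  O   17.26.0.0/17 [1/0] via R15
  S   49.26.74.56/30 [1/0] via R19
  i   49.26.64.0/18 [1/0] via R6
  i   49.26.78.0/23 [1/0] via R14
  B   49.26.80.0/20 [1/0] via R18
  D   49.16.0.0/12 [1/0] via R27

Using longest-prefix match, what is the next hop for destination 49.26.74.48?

Routes whose prefix contains 49.26.74.48:
  0.0.0.0/0 (default, matches everything) -> R16
  49.0.0.0/11 (49.0.0.0 - 49.31.255.255) -> R24
  49.16.0.0/12 (49.16.0.0 - 49.31.255.255) -> R27
  49.26.64.0/18 (49.26.64.0 - 49.26.127.255) -> R6
More-specific entries that do NOT match:
  49.26.202.48/30 (49.26.202.48 - 49.26.202.51) does not contain 49.26.74.48
  49.26.74.56/30 (49.26.74.56 - 49.26.74.59) does not contain 49.26.74.48
  49.26.72.0/26 (49.26.72.0 - 49.26.72.63) does not contain 49.26.74.48
  49.26.66.0/25 (49.26.66.0 - 49.26.66.127) does not contain 49.26.74.48
  49.26.75.0/24 (49.26.75.0 - 49.26.75.255) does not contain 49.26.74.48
  49.26.78.0/23 (49.26.78.0 - 49.26.79.255) does not contain 49.26.74.48
  113.26.72.0/22 (113.26.72.0 - 113.26.75.255) does not contain 49.26.74.48
  49.26.64.0/22 (49.26.64.0 - 49.26.67.255) does not contain 49.26.74.48
  49.26.80.0/20 (49.26.80.0 - 49.26.95.255) does not contain 49.26.74.48
Longest matching prefix is /18 -> next hop R6.

R6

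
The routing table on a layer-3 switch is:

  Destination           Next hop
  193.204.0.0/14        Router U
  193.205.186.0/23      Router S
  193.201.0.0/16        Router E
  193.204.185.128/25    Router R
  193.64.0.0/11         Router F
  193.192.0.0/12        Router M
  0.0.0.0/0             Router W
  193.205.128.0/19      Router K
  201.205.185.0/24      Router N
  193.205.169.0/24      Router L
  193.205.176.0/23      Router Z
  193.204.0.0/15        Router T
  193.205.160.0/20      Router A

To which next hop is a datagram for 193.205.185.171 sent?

Router T

Routes whose prefix contains 193.205.185.171:
  0.0.0.0/0 (default, matches everything) -> Router W
  193.192.0.0/12 (193.192.0.0 - 193.207.255.255) -> Router M
  193.204.0.0/14 (193.204.0.0 - 193.207.255.255) -> Router U
  193.204.0.0/15 (193.204.0.0 - 193.205.255.255) -> Router T
More-specific entries that do NOT match:
  193.204.185.128/25 (193.204.185.128 - 193.204.185.255) does not contain 193.205.185.171
  201.205.185.0/24 (201.205.185.0 - 201.205.185.255) does not contain 193.205.185.171
  193.205.169.0/24 (193.205.169.0 - 193.205.169.255) does not contain 193.205.185.171
  193.205.186.0/23 (193.205.186.0 - 193.205.187.255) does not contain 193.205.185.171
  193.205.176.0/23 (193.205.176.0 - 193.205.177.255) does not contain 193.205.185.171
  193.205.160.0/20 (193.205.160.0 - 193.205.175.255) does not contain 193.205.185.171
  193.205.128.0/19 (193.205.128.0 - 193.205.159.255) does not contain 193.205.185.171
  193.201.0.0/16 (193.201.0.0 - 193.201.255.255) does not contain 193.205.185.171
Longest matching prefix is /15 -> next hop Router T.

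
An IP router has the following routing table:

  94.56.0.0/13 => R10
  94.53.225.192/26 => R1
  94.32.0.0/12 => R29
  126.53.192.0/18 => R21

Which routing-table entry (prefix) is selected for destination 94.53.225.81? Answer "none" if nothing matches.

94.53.225.81 is outside every listed prefix and there is no default route.

none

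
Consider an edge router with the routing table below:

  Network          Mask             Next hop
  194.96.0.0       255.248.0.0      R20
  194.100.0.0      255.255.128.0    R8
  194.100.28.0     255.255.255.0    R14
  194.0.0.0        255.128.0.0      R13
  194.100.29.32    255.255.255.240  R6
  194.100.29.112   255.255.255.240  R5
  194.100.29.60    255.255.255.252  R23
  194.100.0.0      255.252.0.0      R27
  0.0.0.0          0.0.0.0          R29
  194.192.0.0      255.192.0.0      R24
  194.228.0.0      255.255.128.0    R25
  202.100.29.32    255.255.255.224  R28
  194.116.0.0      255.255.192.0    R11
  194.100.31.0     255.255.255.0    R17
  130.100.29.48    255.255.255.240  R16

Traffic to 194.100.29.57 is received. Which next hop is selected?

Routes whose prefix contains 194.100.29.57:
  0.0.0.0/0 (default, matches everything) -> R29
  194.0.0.0/9 (194.0.0.0 - 194.127.255.255) -> R13
  194.96.0.0/13 (194.96.0.0 - 194.103.255.255) -> R20
  194.100.0.0/14 (194.100.0.0 - 194.103.255.255) -> R27
  194.100.0.0/17 (194.100.0.0 - 194.100.127.255) -> R8
More-specific entries that do NOT match:
  194.100.29.60/30 (194.100.29.60 - 194.100.29.63) does not contain 194.100.29.57
  194.100.29.32/28 (194.100.29.32 - 194.100.29.47) does not contain 194.100.29.57
  194.100.29.112/28 (194.100.29.112 - 194.100.29.127) does not contain 194.100.29.57
  130.100.29.48/28 (130.100.29.48 - 130.100.29.63) does not contain 194.100.29.57
  202.100.29.32/27 (202.100.29.32 - 202.100.29.63) does not contain 194.100.29.57
  194.100.28.0/24 (194.100.28.0 - 194.100.28.255) does not contain 194.100.29.57
  194.100.31.0/24 (194.100.31.0 - 194.100.31.255) does not contain 194.100.29.57
  194.116.0.0/18 (194.116.0.0 - 194.116.63.255) does not contain 194.100.29.57
Longest matching prefix is /17 -> next hop R8.

R8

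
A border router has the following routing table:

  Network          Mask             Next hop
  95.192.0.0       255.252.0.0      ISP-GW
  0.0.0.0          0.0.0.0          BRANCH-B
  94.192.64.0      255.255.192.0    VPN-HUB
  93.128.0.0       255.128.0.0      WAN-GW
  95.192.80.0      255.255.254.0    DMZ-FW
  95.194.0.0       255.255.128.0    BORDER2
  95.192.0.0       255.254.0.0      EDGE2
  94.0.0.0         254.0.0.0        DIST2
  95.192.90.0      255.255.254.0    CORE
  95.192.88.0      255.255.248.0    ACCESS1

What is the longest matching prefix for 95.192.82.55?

95.192.0.0/15

Entries matching 95.192.82.55:
  0.0.0.0/0 (default, matches everything)
  94.0.0.0/7 (94.0.0.0 - 95.255.255.255)
  95.192.0.0/14 (95.192.0.0 - 95.195.255.255)
  95.192.0.0/15 (95.192.0.0 - 95.193.255.255)
Most specific is 95.192.0.0/15.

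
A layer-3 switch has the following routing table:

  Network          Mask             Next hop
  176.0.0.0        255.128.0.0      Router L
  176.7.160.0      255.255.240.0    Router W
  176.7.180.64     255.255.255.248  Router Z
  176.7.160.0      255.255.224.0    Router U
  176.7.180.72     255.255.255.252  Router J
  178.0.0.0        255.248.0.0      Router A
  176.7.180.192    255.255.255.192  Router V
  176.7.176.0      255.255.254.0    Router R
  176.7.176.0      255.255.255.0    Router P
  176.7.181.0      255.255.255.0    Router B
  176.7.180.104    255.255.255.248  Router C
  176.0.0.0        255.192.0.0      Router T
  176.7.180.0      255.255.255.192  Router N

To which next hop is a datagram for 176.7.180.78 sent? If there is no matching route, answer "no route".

Router U

Routes whose prefix contains 176.7.180.78:
  176.0.0.0/9 (176.0.0.0 - 176.127.255.255) -> Router L
  176.0.0.0/10 (176.0.0.0 - 176.63.255.255) -> Router T
  176.7.160.0/19 (176.7.160.0 - 176.7.191.255) -> Router U
More-specific entries that do NOT match:
  176.7.180.72/30 (176.7.180.72 - 176.7.180.75) does not contain 176.7.180.78
  176.7.180.64/29 (176.7.180.64 - 176.7.180.71) does not contain 176.7.180.78
  176.7.180.104/29 (176.7.180.104 - 176.7.180.111) does not contain 176.7.180.78
  176.7.180.192/26 (176.7.180.192 - 176.7.180.255) does not contain 176.7.180.78
  176.7.180.0/26 (176.7.180.0 - 176.7.180.63) does not contain 176.7.180.78
  176.7.176.0/24 (176.7.176.0 - 176.7.176.255) does not contain 176.7.180.78
  176.7.181.0/24 (176.7.181.0 - 176.7.181.255) does not contain 176.7.180.78
  176.7.176.0/23 (176.7.176.0 - 176.7.177.255) does not contain 176.7.180.78
  176.7.160.0/20 (176.7.160.0 - 176.7.175.255) does not contain 176.7.180.78
Longest matching prefix is /19 -> next hop Router U.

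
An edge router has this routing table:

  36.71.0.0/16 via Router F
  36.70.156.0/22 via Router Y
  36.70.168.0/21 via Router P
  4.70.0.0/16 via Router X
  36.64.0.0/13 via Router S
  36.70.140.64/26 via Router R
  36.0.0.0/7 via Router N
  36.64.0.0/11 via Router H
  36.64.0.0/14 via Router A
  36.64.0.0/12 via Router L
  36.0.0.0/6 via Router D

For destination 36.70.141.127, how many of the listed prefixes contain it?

5

Prefixes containing 36.70.141.127:
  36.0.0.0/6 (36.0.0.0 - 39.255.255.255)
  36.0.0.0/7 (36.0.0.0 - 37.255.255.255)
  36.64.0.0/11 (36.64.0.0 - 36.95.255.255)
  36.64.0.0/12 (36.64.0.0 - 36.79.255.255)
  36.64.0.0/13 (36.64.0.0 - 36.71.255.255)
Total matching entries: 5.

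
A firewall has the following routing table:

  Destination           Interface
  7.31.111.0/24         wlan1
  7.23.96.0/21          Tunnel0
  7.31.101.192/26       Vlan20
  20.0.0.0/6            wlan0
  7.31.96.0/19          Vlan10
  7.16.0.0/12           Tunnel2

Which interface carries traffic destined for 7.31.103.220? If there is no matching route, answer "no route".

Routes whose prefix contains 7.31.103.220:
  7.16.0.0/12 (7.16.0.0 - 7.31.255.255) -> Tunnel2
  7.31.96.0/19 (7.31.96.0 - 7.31.127.255) -> Vlan10
More-specific entries that do NOT match:
  7.31.101.192/26 (7.31.101.192 - 7.31.101.255) does not contain 7.31.103.220
  7.31.111.0/24 (7.31.111.0 - 7.31.111.255) does not contain 7.31.103.220
  7.23.96.0/21 (7.23.96.0 - 7.23.103.255) does not contain 7.31.103.220
Longest matching prefix is /19 -> interface Vlan10.

Vlan10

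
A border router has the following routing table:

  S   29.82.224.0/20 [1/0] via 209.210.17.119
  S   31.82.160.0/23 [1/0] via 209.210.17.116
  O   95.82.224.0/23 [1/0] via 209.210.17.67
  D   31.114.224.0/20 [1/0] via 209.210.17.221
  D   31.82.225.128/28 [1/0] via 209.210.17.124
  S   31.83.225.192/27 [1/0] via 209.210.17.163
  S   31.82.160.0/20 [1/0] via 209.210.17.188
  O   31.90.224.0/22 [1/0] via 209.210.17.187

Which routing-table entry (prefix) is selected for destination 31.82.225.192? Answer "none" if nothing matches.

none

31.82.225.192 is outside every listed prefix and there is no default route.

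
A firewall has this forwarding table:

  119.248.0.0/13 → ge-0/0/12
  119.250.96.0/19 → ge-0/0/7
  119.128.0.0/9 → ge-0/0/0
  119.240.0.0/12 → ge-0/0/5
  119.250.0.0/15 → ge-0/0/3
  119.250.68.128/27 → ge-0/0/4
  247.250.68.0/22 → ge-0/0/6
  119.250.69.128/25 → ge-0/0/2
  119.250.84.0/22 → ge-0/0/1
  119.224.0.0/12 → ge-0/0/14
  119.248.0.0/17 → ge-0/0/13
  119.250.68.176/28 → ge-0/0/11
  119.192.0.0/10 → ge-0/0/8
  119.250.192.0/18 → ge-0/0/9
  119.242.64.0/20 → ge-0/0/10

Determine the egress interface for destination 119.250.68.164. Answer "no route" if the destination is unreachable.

Routes whose prefix contains 119.250.68.164:
  119.128.0.0/9 (119.128.0.0 - 119.255.255.255) -> ge-0/0/0
  119.192.0.0/10 (119.192.0.0 - 119.255.255.255) -> ge-0/0/8
  119.240.0.0/12 (119.240.0.0 - 119.255.255.255) -> ge-0/0/5
  119.248.0.0/13 (119.248.0.0 - 119.255.255.255) -> ge-0/0/12
  119.250.0.0/15 (119.250.0.0 - 119.251.255.255) -> ge-0/0/3
More-specific entries that do NOT match:
  119.250.68.176/28 (119.250.68.176 - 119.250.68.191) does not contain 119.250.68.164
  119.250.68.128/27 (119.250.68.128 - 119.250.68.159) does not contain 119.250.68.164
  119.250.69.128/25 (119.250.69.128 - 119.250.69.255) does not contain 119.250.68.164
  247.250.68.0/22 (247.250.68.0 - 247.250.71.255) does not contain 119.250.68.164
  119.250.84.0/22 (119.250.84.0 - 119.250.87.255) does not contain 119.250.68.164
  119.242.64.0/20 (119.242.64.0 - 119.242.79.255) does not contain 119.250.68.164
  119.250.96.0/19 (119.250.96.0 - 119.250.127.255) does not contain 119.250.68.164
  119.250.192.0/18 (119.250.192.0 - 119.250.255.255) does not contain 119.250.68.164
  119.248.0.0/17 (119.248.0.0 - 119.248.127.255) does not contain 119.250.68.164
Longest matching prefix is /15 -> interface ge-0/0/3.

ge-0/0/3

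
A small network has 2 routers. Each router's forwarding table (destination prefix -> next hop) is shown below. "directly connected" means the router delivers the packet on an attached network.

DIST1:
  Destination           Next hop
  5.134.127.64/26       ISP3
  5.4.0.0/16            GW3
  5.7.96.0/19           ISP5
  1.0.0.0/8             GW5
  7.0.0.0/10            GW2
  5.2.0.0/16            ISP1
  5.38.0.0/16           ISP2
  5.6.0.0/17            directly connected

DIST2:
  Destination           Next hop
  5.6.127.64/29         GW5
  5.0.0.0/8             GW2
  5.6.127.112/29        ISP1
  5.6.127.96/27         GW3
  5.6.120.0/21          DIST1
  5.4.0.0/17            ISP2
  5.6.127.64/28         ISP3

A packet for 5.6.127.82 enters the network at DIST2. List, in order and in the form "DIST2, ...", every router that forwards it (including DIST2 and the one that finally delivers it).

At DIST2: longest match for 5.6.127.82 is 5.6.120.0/21 -> DIST1
At DIST1: longest match for 5.6.127.82 is 5.6.0.0/17 -> directly connected

DIST2, DIST1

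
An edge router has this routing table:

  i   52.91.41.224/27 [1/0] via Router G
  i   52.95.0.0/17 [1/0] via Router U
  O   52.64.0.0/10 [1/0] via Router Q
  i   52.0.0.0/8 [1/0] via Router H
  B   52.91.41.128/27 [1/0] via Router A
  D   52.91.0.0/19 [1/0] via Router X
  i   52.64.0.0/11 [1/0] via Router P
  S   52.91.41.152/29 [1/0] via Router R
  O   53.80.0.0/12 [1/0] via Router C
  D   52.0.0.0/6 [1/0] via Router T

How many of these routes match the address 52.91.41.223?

Prefixes containing 52.91.41.223:
  52.0.0.0/6 (52.0.0.0 - 55.255.255.255)
  52.0.0.0/8 (52.0.0.0 - 52.255.255.255)
  52.64.0.0/10 (52.64.0.0 - 52.127.255.255)
  52.64.0.0/11 (52.64.0.0 - 52.95.255.255)
Total matching entries: 4.

4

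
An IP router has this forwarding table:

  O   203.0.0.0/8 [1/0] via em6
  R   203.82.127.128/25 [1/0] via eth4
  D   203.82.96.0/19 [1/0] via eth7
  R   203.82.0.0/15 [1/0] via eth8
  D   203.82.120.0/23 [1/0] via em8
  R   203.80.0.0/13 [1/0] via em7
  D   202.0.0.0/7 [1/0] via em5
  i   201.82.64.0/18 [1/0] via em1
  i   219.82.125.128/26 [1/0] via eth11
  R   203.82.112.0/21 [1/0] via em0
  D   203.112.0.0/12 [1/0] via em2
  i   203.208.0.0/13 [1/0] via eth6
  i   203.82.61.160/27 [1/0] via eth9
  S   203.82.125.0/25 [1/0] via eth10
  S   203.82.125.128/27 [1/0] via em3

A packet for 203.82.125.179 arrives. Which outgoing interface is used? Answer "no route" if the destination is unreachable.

Routes whose prefix contains 203.82.125.179:
  202.0.0.0/7 (202.0.0.0 - 203.255.255.255) -> em5
  203.0.0.0/8 (203.0.0.0 - 203.255.255.255) -> em6
  203.80.0.0/13 (203.80.0.0 - 203.87.255.255) -> em7
  203.82.0.0/15 (203.82.0.0 - 203.83.255.255) -> eth8
  203.82.96.0/19 (203.82.96.0 - 203.82.127.255) -> eth7
More-specific entries that do NOT match:
  203.82.61.160/27 (203.82.61.160 - 203.82.61.191) does not contain 203.82.125.179
  203.82.125.128/27 (203.82.125.128 - 203.82.125.159) does not contain 203.82.125.179
  219.82.125.128/26 (219.82.125.128 - 219.82.125.191) does not contain 203.82.125.179
  203.82.127.128/25 (203.82.127.128 - 203.82.127.255) does not contain 203.82.125.179
  203.82.125.0/25 (203.82.125.0 - 203.82.125.127) does not contain 203.82.125.179
  203.82.120.0/23 (203.82.120.0 - 203.82.121.255) does not contain 203.82.125.179
  203.82.112.0/21 (203.82.112.0 - 203.82.119.255) does not contain 203.82.125.179
Longest matching prefix is /19 -> interface eth7.

eth7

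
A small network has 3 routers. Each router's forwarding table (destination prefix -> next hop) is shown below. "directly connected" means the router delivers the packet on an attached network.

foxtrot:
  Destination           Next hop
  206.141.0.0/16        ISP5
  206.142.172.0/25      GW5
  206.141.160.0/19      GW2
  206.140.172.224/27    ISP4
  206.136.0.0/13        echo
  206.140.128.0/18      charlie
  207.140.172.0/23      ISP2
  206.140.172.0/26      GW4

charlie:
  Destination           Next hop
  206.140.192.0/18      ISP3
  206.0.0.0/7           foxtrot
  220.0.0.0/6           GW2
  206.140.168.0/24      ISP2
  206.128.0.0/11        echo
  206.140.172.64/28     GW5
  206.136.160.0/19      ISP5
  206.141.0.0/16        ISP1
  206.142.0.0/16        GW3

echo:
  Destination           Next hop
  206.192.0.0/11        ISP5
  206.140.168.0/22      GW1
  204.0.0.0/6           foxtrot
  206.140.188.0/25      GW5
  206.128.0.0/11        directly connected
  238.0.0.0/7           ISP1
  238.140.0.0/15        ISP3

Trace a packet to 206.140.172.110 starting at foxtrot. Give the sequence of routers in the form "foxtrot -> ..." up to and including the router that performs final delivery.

At foxtrot: longest match for 206.140.172.110 is 206.140.128.0/18 -> charlie
At charlie: longest match for 206.140.172.110 is 206.128.0.0/11 -> echo
At echo: longest match for 206.140.172.110 is 206.128.0.0/11 -> directly connected

foxtrot -> charlie -> echo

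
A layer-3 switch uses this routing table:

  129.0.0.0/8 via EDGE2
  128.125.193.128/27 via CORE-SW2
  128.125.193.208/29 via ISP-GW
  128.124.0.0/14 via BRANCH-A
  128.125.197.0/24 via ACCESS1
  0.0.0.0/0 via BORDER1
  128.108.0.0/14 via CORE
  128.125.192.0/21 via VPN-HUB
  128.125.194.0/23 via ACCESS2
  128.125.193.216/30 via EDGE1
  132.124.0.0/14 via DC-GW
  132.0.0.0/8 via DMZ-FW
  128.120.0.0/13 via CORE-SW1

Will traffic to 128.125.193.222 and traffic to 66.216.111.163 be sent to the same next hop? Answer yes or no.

128.125.193.222: longest match 128.125.192.0/21 -> VPN-HUB
66.216.111.163: longest match 0.0.0.0/0 -> BORDER1

no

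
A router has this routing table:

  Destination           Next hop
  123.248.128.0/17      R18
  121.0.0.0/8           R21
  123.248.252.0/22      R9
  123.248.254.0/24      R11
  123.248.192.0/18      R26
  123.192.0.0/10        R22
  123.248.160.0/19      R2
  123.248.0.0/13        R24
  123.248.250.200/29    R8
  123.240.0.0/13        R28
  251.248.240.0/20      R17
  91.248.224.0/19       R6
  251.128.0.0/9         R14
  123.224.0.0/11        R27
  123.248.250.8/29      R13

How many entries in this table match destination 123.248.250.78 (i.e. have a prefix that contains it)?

Prefixes containing 123.248.250.78:
  123.192.0.0/10 (123.192.0.0 - 123.255.255.255)
  123.224.0.0/11 (123.224.0.0 - 123.255.255.255)
  123.248.0.0/13 (123.248.0.0 - 123.255.255.255)
  123.248.128.0/17 (123.248.128.0 - 123.248.255.255)
  123.248.192.0/18 (123.248.192.0 - 123.248.255.255)
Total matching entries: 5.

5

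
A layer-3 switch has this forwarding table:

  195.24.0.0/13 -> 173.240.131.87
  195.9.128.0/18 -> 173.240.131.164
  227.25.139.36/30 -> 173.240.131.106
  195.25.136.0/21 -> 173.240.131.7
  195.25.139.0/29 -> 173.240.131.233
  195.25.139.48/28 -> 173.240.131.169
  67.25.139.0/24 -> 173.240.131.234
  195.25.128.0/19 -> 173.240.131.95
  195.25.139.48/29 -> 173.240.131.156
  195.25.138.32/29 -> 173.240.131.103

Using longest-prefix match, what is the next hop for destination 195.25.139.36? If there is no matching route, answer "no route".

Routes whose prefix contains 195.25.139.36:
  195.24.0.0/13 (195.24.0.0 - 195.31.255.255) -> 173.240.131.87
  195.25.128.0/19 (195.25.128.0 - 195.25.159.255) -> 173.240.131.95
  195.25.136.0/21 (195.25.136.0 - 195.25.143.255) -> 173.240.131.7
More-specific entries that do NOT match:
  227.25.139.36/30 (227.25.139.36 - 227.25.139.39) does not contain 195.25.139.36
  195.25.139.0/29 (195.25.139.0 - 195.25.139.7) does not contain 195.25.139.36
  195.25.139.48/29 (195.25.139.48 - 195.25.139.55) does not contain 195.25.139.36
  195.25.138.32/29 (195.25.138.32 - 195.25.138.39) does not contain 195.25.139.36
  195.25.139.48/28 (195.25.139.48 - 195.25.139.63) does not contain 195.25.139.36
  67.25.139.0/24 (67.25.139.0 - 67.25.139.255) does not contain 195.25.139.36
Longest matching prefix is /21 -> next hop 173.240.131.7.

173.240.131.7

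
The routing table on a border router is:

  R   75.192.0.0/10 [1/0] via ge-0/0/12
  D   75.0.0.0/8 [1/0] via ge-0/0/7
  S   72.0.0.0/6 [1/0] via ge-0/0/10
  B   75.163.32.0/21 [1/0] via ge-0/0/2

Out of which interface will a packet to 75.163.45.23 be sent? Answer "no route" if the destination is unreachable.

Routes whose prefix contains 75.163.45.23:
  72.0.0.0/6 (72.0.0.0 - 75.255.255.255) -> ge-0/0/10
  75.0.0.0/8 (75.0.0.0 - 75.255.255.255) -> ge-0/0/7
More-specific entries that do NOT match:
  75.163.32.0/21 (75.163.32.0 - 75.163.39.255) does not contain 75.163.45.23
  75.192.0.0/10 (75.192.0.0 - 75.255.255.255) does not contain 75.163.45.23
Longest matching prefix is /8 -> interface ge-0/0/7.

ge-0/0/7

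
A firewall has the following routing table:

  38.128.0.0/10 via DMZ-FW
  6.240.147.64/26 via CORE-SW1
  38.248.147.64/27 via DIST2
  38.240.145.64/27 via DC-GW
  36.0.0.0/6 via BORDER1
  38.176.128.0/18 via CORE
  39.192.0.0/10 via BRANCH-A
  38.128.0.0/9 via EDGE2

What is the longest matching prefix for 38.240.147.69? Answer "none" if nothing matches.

38.128.0.0/9

Entries matching 38.240.147.69:
  36.0.0.0/6 (36.0.0.0 - 39.255.255.255)
  38.128.0.0/9 (38.128.0.0 - 38.255.255.255)
Most specific is 38.128.0.0/9.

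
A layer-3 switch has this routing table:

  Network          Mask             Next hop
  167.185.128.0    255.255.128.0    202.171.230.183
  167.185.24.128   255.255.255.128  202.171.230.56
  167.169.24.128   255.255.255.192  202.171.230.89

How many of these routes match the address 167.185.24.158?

1

Prefixes containing 167.185.24.158:
  167.185.24.128/25 (167.185.24.128 - 167.185.24.255)
Total matching entries: 1.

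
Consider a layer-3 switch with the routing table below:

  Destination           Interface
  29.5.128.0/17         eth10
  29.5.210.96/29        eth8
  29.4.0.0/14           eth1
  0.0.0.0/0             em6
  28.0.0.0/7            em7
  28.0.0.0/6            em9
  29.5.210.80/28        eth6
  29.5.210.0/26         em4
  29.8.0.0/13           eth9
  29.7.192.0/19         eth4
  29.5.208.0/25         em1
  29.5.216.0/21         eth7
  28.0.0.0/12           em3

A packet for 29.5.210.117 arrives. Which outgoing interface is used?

Routes whose prefix contains 29.5.210.117:
  0.0.0.0/0 (default, matches everything) -> em6
  28.0.0.0/6 (28.0.0.0 - 31.255.255.255) -> em9
  28.0.0.0/7 (28.0.0.0 - 29.255.255.255) -> em7
  29.4.0.0/14 (29.4.0.0 - 29.7.255.255) -> eth1
  29.5.128.0/17 (29.5.128.0 - 29.5.255.255) -> eth10
More-specific entries that do NOT match:
  29.5.210.96/29 (29.5.210.96 - 29.5.210.103) does not contain 29.5.210.117
  29.5.210.80/28 (29.5.210.80 - 29.5.210.95) does not contain 29.5.210.117
  29.5.210.0/26 (29.5.210.0 - 29.5.210.63) does not contain 29.5.210.117
  29.5.208.0/25 (29.5.208.0 - 29.5.208.127) does not contain 29.5.210.117
  29.5.216.0/21 (29.5.216.0 - 29.5.223.255) does not contain 29.5.210.117
  29.7.192.0/19 (29.7.192.0 - 29.7.223.255) does not contain 29.5.210.117
Longest matching prefix is /17 -> interface eth10.

eth10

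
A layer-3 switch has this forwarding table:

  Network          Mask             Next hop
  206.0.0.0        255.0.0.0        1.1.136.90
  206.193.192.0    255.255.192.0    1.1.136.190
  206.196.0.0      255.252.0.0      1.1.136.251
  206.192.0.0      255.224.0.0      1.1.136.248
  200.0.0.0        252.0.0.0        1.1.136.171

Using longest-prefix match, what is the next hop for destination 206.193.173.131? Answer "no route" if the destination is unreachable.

Routes whose prefix contains 206.193.173.131:
  206.0.0.0/8 (206.0.0.0 - 206.255.255.255) -> 1.1.136.90
  206.192.0.0/11 (206.192.0.0 - 206.223.255.255) -> 1.1.136.248
More-specific entries that do NOT match:
  206.193.192.0/18 (206.193.192.0 - 206.193.255.255) does not contain 206.193.173.131
  206.196.0.0/14 (206.196.0.0 - 206.199.255.255) does not contain 206.193.173.131
Longest matching prefix is /11 -> next hop 1.1.136.248.

1.1.136.248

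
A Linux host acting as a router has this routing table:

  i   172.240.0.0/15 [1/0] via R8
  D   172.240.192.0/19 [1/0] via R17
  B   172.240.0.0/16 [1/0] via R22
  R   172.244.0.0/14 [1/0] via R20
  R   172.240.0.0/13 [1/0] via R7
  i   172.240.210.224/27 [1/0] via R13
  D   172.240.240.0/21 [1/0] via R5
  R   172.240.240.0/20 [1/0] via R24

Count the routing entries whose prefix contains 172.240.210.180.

4

Prefixes containing 172.240.210.180:
  172.240.0.0/13 (172.240.0.0 - 172.247.255.255)
  172.240.0.0/15 (172.240.0.0 - 172.241.255.255)
  172.240.0.0/16 (172.240.0.0 - 172.240.255.255)
  172.240.192.0/19 (172.240.192.0 - 172.240.223.255)
Total matching entries: 4.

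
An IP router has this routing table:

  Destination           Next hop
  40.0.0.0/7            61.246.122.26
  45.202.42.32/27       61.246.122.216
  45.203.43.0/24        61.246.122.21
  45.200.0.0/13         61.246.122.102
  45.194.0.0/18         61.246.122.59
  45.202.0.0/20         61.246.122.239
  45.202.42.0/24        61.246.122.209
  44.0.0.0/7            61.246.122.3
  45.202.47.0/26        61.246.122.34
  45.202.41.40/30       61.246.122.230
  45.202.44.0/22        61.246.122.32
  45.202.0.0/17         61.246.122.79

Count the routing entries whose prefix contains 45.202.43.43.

3

Prefixes containing 45.202.43.43:
  44.0.0.0/7 (44.0.0.0 - 45.255.255.255)
  45.200.0.0/13 (45.200.0.0 - 45.207.255.255)
  45.202.0.0/17 (45.202.0.0 - 45.202.127.255)
Total matching entries: 3.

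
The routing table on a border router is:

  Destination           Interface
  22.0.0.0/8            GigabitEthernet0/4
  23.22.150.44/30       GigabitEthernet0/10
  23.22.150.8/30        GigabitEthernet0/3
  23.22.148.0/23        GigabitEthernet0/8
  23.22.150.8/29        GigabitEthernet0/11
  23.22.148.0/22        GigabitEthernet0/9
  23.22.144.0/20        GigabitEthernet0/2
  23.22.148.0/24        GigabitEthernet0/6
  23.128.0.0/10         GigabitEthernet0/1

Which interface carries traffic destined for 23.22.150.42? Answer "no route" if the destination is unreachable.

GigabitEthernet0/9

Routes whose prefix contains 23.22.150.42:
  23.22.144.0/20 (23.22.144.0 - 23.22.159.255) -> GigabitEthernet0/2
  23.22.148.0/22 (23.22.148.0 - 23.22.151.255) -> GigabitEthernet0/9
More-specific entries that do NOT match:
  23.22.150.44/30 (23.22.150.44 - 23.22.150.47) does not contain 23.22.150.42
  23.22.150.8/30 (23.22.150.8 - 23.22.150.11) does not contain 23.22.150.42
  23.22.150.8/29 (23.22.150.8 - 23.22.150.15) does not contain 23.22.150.42
  23.22.148.0/24 (23.22.148.0 - 23.22.148.255) does not contain 23.22.150.42
  23.22.148.0/23 (23.22.148.0 - 23.22.149.255) does not contain 23.22.150.42
Longest matching prefix is /22 -> interface GigabitEthernet0/9.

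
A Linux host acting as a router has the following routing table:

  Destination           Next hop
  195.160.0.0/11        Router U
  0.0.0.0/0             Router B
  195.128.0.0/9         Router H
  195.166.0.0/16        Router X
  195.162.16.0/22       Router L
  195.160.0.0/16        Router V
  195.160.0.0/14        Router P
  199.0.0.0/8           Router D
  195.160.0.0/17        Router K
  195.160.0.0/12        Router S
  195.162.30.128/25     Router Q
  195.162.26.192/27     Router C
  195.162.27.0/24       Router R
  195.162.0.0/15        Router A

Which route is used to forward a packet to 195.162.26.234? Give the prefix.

Entries matching 195.162.26.234:
  0.0.0.0/0 (default, matches everything)
  195.128.0.0/9 (195.128.0.0 - 195.255.255.255)
  195.160.0.0/11 (195.160.0.0 - 195.191.255.255)
  195.160.0.0/12 (195.160.0.0 - 195.175.255.255)
  195.160.0.0/14 (195.160.0.0 - 195.163.255.255)
  195.162.0.0/15 (195.162.0.0 - 195.163.255.255)
Most specific is 195.162.0.0/15.

195.162.0.0/15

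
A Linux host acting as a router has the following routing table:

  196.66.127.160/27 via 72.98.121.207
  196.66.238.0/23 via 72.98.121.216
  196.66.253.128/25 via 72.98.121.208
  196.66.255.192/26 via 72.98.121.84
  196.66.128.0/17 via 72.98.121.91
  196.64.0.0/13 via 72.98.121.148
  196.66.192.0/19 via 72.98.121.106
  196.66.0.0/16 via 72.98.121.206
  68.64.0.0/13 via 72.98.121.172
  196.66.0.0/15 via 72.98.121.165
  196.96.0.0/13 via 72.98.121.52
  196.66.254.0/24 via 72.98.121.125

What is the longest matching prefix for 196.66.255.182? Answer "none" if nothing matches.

196.66.128.0/17

Entries matching 196.66.255.182:
  196.64.0.0/13 (196.64.0.0 - 196.71.255.255)
  196.66.0.0/15 (196.66.0.0 - 196.67.255.255)
  196.66.0.0/16 (196.66.0.0 - 196.66.255.255)
  196.66.128.0/17 (196.66.128.0 - 196.66.255.255)
Most specific is 196.66.128.0/17.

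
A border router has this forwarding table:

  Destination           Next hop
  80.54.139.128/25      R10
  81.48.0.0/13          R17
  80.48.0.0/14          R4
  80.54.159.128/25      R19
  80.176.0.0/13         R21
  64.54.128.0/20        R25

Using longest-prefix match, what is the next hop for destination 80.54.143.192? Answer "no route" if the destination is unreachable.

no route

No entry's prefix contains 80.54.143.192; there is no default route.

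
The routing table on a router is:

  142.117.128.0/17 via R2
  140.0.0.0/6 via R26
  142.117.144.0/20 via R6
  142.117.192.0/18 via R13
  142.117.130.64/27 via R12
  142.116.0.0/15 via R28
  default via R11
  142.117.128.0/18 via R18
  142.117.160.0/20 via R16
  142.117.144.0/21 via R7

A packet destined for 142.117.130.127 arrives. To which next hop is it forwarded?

Routes whose prefix contains 142.117.130.127:
  0.0.0.0/0 (default, matches everything) -> R11
  140.0.0.0/6 (140.0.0.0 - 143.255.255.255) -> R26
  142.116.0.0/15 (142.116.0.0 - 142.117.255.255) -> R28
  142.117.128.0/17 (142.117.128.0 - 142.117.255.255) -> R2
  142.117.128.0/18 (142.117.128.0 - 142.117.191.255) -> R18
More-specific entries that do NOT match:
  142.117.130.64/27 (142.117.130.64 - 142.117.130.95) does not contain 142.117.130.127
  142.117.144.0/21 (142.117.144.0 - 142.117.151.255) does not contain 142.117.130.127
  142.117.144.0/20 (142.117.144.0 - 142.117.159.255) does not contain 142.117.130.127
  142.117.160.0/20 (142.117.160.0 - 142.117.175.255) does not contain 142.117.130.127
Longest matching prefix is /18 -> next hop R18.

R18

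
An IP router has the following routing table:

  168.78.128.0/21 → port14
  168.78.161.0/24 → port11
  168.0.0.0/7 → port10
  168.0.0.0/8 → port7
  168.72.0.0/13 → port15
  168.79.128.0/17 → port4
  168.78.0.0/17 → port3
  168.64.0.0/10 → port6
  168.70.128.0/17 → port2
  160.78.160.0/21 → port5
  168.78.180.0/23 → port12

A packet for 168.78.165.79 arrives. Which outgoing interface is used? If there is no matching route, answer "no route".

Routes whose prefix contains 168.78.165.79:
  168.0.0.0/7 (168.0.0.0 - 169.255.255.255) -> port10
  168.0.0.0/8 (168.0.0.0 - 168.255.255.255) -> port7
  168.64.0.0/10 (168.64.0.0 - 168.127.255.255) -> port6
  168.72.0.0/13 (168.72.0.0 - 168.79.255.255) -> port15
More-specific entries that do NOT match:
  168.78.161.0/24 (168.78.161.0 - 168.78.161.255) does not contain 168.78.165.79
  168.78.180.0/23 (168.78.180.0 - 168.78.181.255) does not contain 168.78.165.79
  168.78.128.0/21 (168.78.128.0 - 168.78.135.255) does not contain 168.78.165.79
  160.78.160.0/21 (160.78.160.0 - 160.78.167.255) does not contain 168.78.165.79
  168.79.128.0/17 (168.79.128.0 - 168.79.255.255) does not contain 168.78.165.79
  168.78.0.0/17 (168.78.0.0 - 168.78.127.255) does not contain 168.78.165.79
  168.70.128.0/17 (168.70.128.0 - 168.70.255.255) does not contain 168.78.165.79
Longest matching prefix is /13 -> interface port15.

port15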